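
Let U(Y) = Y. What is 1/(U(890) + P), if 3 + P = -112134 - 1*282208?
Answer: -1/393455 ≈ -2.5416e-6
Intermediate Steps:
P = -394345 (P = -3 + (-112134 - 1*282208) = -3 + (-112134 - 282208) = -3 - 394342 = -394345)
1/(U(890) + P) = 1/(890 - 394345) = 1/(-393455) = -1/393455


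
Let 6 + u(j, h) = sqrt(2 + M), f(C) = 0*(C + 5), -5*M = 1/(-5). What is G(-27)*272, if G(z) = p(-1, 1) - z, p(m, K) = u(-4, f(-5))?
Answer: 5712 + 272*sqrt(51)/5 ≈ 6100.5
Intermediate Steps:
M = 1/25 (M = -1/5/(-5) = -1/5*(-1/5) = 1/25 ≈ 0.040000)
f(C) = 0 (f(C) = 0*(5 + C) = 0)
u(j, h) = -6 + sqrt(51)/5 (u(j, h) = -6 + sqrt(2 + 1/25) = -6 + sqrt(51/25) = -6 + sqrt(51)/5)
p(m, K) = -6 + sqrt(51)/5
G(z) = -6 - z + sqrt(51)/5 (G(z) = (-6 + sqrt(51)/5) - z = -6 - z + sqrt(51)/5)
G(-27)*272 = (-6 - 1*(-27) + sqrt(51)/5)*272 = (-6 + 27 + sqrt(51)/5)*272 = (21 + sqrt(51)/5)*272 = 5712 + 272*sqrt(51)/5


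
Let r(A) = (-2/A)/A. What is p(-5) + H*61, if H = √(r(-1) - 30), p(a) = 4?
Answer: 4 + 244*I*√2 ≈ 4.0 + 345.07*I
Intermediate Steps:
r(A) = -2/A²
H = 4*I*√2 (H = √(-2/(-1)² - 30) = √(-2*1 - 30) = √(-2 - 30) = √(-32) = 4*I*√2 ≈ 5.6569*I)
p(-5) + H*61 = 4 + (4*I*√2)*61 = 4 + 244*I*√2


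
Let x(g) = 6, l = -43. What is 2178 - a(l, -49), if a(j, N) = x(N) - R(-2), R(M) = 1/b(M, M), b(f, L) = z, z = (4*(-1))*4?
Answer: 34751/16 ≈ 2171.9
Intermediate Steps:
z = -16 (z = -4*4 = -16)
b(f, L) = -16
R(M) = -1/16 (R(M) = 1/(-16) = -1/16)
a(j, N) = 97/16 (a(j, N) = 6 - 1*(-1/16) = 6 + 1/16 = 97/16)
2178 - a(l, -49) = 2178 - 1*97/16 = 2178 - 97/16 = 34751/16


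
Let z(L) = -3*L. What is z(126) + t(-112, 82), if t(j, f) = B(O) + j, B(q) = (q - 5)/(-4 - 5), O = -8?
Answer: -4397/9 ≈ -488.56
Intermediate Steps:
B(q) = 5/9 - q/9 (B(q) = (-5 + q)/(-9) = (-5 + q)*(-1/9) = 5/9 - q/9)
t(j, f) = 13/9 + j (t(j, f) = (5/9 - 1/9*(-8)) + j = (5/9 + 8/9) + j = 13/9 + j)
z(126) + t(-112, 82) = -3*126 + (13/9 - 112) = -378 - 995/9 = -4397/9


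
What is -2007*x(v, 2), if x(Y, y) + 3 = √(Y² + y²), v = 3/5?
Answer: 6021 - 2007*√109/5 ≈ 1830.3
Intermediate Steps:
v = ⅗ (v = 3*(⅕) = ⅗ ≈ 0.60000)
x(Y, y) = -3 + √(Y² + y²)
-2007*x(v, 2) = -2007*(-3 + √((⅗)² + 2²)) = -2007*(-3 + √(9/25 + 4)) = -2007*(-3 + √(109/25)) = -2007*(-3 + √109/5) = 6021 - 2007*√109/5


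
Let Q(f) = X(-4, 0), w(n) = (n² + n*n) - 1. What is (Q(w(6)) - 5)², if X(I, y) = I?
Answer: 81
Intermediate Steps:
w(n) = -1 + 2*n² (w(n) = (n² + n²) - 1 = 2*n² - 1 = -1 + 2*n²)
Q(f) = -4
(Q(w(6)) - 5)² = (-4 - 5)² = (-9)² = 81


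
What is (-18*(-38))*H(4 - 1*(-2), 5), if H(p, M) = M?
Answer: 3420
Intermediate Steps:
(-18*(-38))*H(4 - 1*(-2), 5) = -18*(-38)*5 = 684*5 = 3420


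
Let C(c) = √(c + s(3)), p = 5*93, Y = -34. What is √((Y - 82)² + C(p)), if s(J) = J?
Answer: √(13456 + 6*√13) ≈ 116.09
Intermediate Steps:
p = 465
C(c) = √(3 + c) (C(c) = √(c + 3) = √(3 + c))
√((Y - 82)² + C(p)) = √((-34 - 82)² + √(3 + 465)) = √((-116)² + √468) = √(13456 + 6*√13)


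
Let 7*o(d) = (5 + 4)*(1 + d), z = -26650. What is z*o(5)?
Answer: -1439100/7 ≈ -2.0559e+5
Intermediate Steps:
o(d) = 9/7 + 9*d/7 (o(d) = ((5 + 4)*(1 + d))/7 = (9*(1 + d))/7 = (9 + 9*d)/7 = 9/7 + 9*d/7)
z*o(5) = -26650*(9/7 + (9/7)*5) = -26650*(9/7 + 45/7) = -26650*54/7 = -1439100/7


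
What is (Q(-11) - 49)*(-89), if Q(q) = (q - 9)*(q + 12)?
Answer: 6141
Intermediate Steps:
Q(q) = (-9 + q)*(12 + q)
(Q(-11) - 49)*(-89) = ((-108 + (-11)² + 3*(-11)) - 49)*(-89) = ((-108 + 121 - 33) - 49)*(-89) = (-20 - 49)*(-89) = -69*(-89) = 6141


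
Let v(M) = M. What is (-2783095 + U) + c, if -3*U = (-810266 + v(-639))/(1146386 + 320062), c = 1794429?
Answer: -4349481024199/4399344 ≈ -9.8867e+5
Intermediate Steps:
U = 810905/4399344 (U = -(-810266 - 639)/(3*(1146386 + 320062)) = -(-810905)/(3*1466448) = -⅓*(-810905/1466448) = 810905/4399344 ≈ 0.18432)
(-2783095 + U) + c = (-2783095 + 810905/4399344) + 1794429 = -12243791478775/4399344 + 1794429 = -4349481024199/4399344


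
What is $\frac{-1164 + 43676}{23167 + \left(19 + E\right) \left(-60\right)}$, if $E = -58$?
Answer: $\frac{42512}{25507} \approx 1.6667$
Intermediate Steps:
$\frac{-1164 + 43676}{23167 + \left(19 + E\right) \left(-60\right)} = \frac{-1164 + 43676}{23167 + \left(19 - 58\right) \left(-60\right)} = \frac{42512}{23167 - -2340} = \frac{42512}{23167 + 2340} = \frac{42512}{25507}$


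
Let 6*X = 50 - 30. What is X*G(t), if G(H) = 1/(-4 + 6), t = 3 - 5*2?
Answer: 5/3 ≈ 1.6667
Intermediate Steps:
t = -7 (t = 3 - 10 = -7)
G(H) = 1/2
X = 10/3 (X = (50 - 30)/6 = (1/6)*20 = 10/3 ≈ 3.3333)
X*G(t) = (10/3)*(1/2) = 5/3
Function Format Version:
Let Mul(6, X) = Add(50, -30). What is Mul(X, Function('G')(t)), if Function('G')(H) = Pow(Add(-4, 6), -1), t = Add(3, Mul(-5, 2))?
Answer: Rational(5, 3) ≈ 1.6667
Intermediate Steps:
t = -7 (t = Add(3, -10) = -7)
Function('G')(H) = Rational(1, 2) (Function('G')(H) = Pow(2, -1) = Rational(1, 2))
X = Rational(10, 3) (X = Mul(Rational(1, 6), Add(50, -30)) = Mul(Rational(1, 6), 20) = Rational(10, 3) ≈ 3.3333)
Mul(X, Function('G')(t)) = Mul(Rational(10, 3), Rational(1, 2)) = Rational(5, 3)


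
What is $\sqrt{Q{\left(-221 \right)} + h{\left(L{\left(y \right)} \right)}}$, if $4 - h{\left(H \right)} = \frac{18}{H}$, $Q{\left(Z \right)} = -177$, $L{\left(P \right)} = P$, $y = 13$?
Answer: $\frac{i \sqrt{29471}}{13} \approx 13.205 i$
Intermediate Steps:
$h{\left(H \right)} = 4 - \frac{18}{H}$
$\sqrt{Q{\left(-221 \right)} + h{\left(L{\left(y \right)} \right)}} = \sqrt{-177 + \left(4 - \frac{18}{13}\right)} = \sqrt{-177 + \frac{34}{13}} = \sqrt{- \frac{2267}{13}} = \frac{i \sqrt{29471}}{13}$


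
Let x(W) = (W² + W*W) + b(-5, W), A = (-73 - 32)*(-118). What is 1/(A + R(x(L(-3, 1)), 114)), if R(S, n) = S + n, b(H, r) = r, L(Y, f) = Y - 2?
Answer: 1/12549 ≈ 7.9688e-5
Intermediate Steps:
L(Y, f) = -2 + Y
A = 12390 (A = -105*(-118) = 12390)
x(W) = W + 2*W² (x(W) = (W² + W*W) + W = (W² + W²) + W = 2*W² + W = W + 2*W²)
1/(A + R(x(L(-3, 1)), 114)) = 1/(12390 + ((-2 - 3)*(1 + 2*(-2 - 3)) + 114)) = 1/(12390 + (-5*(1 + 2*(-5)) + 114)) = 1/(12390 + (-5*(1 - 10) + 114)) = 1/(12390 + (-5*(-9) + 114)) = 1/(12390 + (45 + 114)) = 1/(12390 + 159) = 1/12549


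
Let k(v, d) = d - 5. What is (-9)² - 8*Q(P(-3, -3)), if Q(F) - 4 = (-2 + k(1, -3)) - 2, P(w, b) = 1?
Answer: 145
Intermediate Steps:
k(v, d) = -5 + d
Q(F) = -8 (Q(F) = 4 + ((-2 + (-5 - 3)) - 2) = 4 + ((-2 - 8) - 2) = 4 + (-10 - 2) = 4 - 12 = -8)
(-9)² - 8*Q(P(-3, -3)) = (-9)² - 8*(-8) = 81 + 64 = 145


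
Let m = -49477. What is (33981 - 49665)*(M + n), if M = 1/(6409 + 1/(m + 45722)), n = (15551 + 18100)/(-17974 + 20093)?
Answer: -6350812259375238/25497708743 ≈ -2.4907e+5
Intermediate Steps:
n = 33651/2119 ≈ 15.881
M = 3755/24065794 (M = 1/(6409 + 1/(-49477 + 45722)) = 1/(6409 + 1/(-3755)) = 1/(6409 - 1/3755) = 1/(24065794/3755) = 3755/24065794 ≈ 0.00015603)
(33981 - 49665)*(M + n) = (33981 - 49665)*(3755/24065794 + 33651/2119) = -15684*809845990739/50995417486 = -6350812259375238/25497708743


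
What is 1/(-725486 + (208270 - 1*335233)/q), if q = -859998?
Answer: -286666/207972127355 ≈ -1.3784e-6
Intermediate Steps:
1/(-725486 + (208270 - 1*335233)/q) = 1/(-725486 + (208270 - 1*335233)/(-859998)) = 1/(-725486 + (208270 - 335233)*(-1/859998)) = 1/(-725486 - 126963*(-1/859998)) = 1/(-725486 + 42321/286666) = 1/(-207972127355/286666) = -286666/207972127355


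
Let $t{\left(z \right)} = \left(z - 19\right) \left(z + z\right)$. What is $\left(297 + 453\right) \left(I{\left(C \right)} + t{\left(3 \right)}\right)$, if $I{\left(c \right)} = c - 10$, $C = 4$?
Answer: $-76500$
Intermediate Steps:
$t{\left(z \right)} = 2 z \left(-19 + z\right)$ ($t{\left(z \right)} = \left(-19 + z\right) 2 z = 2 z \left(-19 + z\right)$)
$I{\left(c \right)} = -10 + c$
$\left(297 + 453\right) \left(I{\left(C \right)} + t{\left(3 \right)}\right) = \left(297 + 453\right) \left(\left(-10 + 4\right) + 2 \cdot 3 \left(-19 + 3\right)\right) = 750 \left(-6 + 2 \cdot 3 \left(-16\right)\right) = 750 \left(-6 - 96\right) = 750 \left(-102\right) = -76500$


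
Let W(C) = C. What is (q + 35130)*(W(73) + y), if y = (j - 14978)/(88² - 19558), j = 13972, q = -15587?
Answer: 8436986702/5907 ≈ 1.4283e+6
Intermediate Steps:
y = 503/5907 (y = (13972 - 14978)/(88² - 19558) = -1006/(7744 - 19558) = -1006/(-11814) = -1006*(-1/11814) = 503/5907 ≈ 0.085153)
(q + 35130)*(W(73) + y) = (-15587 + 35130)*(73 + 503/5907) = 19543*(431714/5907) = 8436986702/5907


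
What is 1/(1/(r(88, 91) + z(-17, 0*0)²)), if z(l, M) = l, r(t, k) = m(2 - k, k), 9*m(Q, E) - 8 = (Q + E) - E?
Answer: 280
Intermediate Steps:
m(Q, E) = 8/9 + Q/9 (m(Q, E) = 8/9 + ((Q + E) - E)/9 = 8/9 + ((E + Q) - E)/9 = 8/9 + Q/9)
r(t, k) = 10/9 - k/9 (r(t, k) = 8/9 + (2 - k)/9 = 8/9 + (2/9 - k/9) = 10/9 - k/9)
1/(1/(r(88, 91) + z(-17, 0*0)²)) = 1/(1/((10/9 - ⅑*91) + (-17)²)) = 1/(1/((10/9 - 91/9) + 289)) = 1/(1/(-9 + 289)) = 1/(1/280) = 280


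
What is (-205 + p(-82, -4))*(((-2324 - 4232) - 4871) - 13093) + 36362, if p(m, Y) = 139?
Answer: 1654682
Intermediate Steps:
(-205 + p(-82, -4))*(((-2324 - 4232) - 4871) - 13093) + 36362 = (-205 + 139)*(((-2324 - 4232) - 4871) - 13093) + 36362 = -66*((-6556 - 4871) - 13093) + 36362 = -66*(-11427 - 13093) + 36362 = -66*(-24520) + 36362 = 1618320 + 36362 = 1654682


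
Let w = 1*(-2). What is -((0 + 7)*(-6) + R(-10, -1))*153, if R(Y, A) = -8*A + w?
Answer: 5508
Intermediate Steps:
w = -2
R(Y, A) = -2 - 8*A (R(Y, A) = -8*A - 2 = -2 - 8*A)
-((0 + 7)*(-6) + R(-10, -1))*153 = -((0 + 7)*(-6) + (-2 - 8*(-1)))*153 = -(7*(-6) + (-2 + 8))*153 = -(-42 + 6)*153 = -(-36)*153 = -1*(-5508) = 5508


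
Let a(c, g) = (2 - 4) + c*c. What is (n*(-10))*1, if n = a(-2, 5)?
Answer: -20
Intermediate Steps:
a(c, g) = -2 + c²
n = 2 (n = -2 + (-2)² = -2 + 4 = 2)
(n*(-10))*1 = (2*(-10))*1 = -20*1 = -20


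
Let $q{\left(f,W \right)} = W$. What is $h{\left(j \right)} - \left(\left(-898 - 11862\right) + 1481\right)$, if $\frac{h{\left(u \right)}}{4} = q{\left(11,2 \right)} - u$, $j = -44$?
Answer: $11463$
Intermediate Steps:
$h{\left(u \right)} = 8 - 4 u$ ($h{\left(u \right)} = 4 \left(2 - u\right) = 8 - 4 u$)
$h{\left(j \right)} - \left(\left(-898 - 11862\right) + 1481\right) = \left(8 - -176\right) - \left(\left(-898 - 11862\right) + 1481\right) = \left(8 + 176\right) - \left(-12760 + 1481\right) = 184 - -11279 = 184 + 11279 = 11463$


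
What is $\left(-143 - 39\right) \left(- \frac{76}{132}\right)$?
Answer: $\frac{3458}{33} \approx 104.79$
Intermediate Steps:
$\left(-143 - 39\right) \left(- \frac{76}{132}\right) = - 182 \left(\left(-76\right) \frac{1}{132}\right) = \left(-182\right) \left(- \frac{19}{33}\right) = \frac{3458}{33}$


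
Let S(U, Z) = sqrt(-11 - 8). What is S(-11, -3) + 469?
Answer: 469 + I*sqrt(19) ≈ 469.0 + 4.3589*I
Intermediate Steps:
S(U, Z) = I*sqrt(19) (S(U, Z) = sqrt(-19) = I*sqrt(19))
S(-11, -3) + 469 = I*sqrt(19) + 469 = 469 + I*sqrt(19)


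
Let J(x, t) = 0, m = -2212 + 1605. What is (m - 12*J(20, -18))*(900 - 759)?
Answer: -85587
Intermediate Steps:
m = -607
(m - 12*J(20, -18))*(900 - 759) = (-607 - 12*0)*(900 - 759) = (-607 + 0)*141 = -607*141 = -85587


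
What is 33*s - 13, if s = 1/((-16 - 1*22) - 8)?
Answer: -631/46 ≈ -13.717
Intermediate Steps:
s = -1/46 (s = 1/((-16 - 22) - 8) = 1/(-38 - 8) = 1/(-46) = -1/46 ≈ -0.021739)
33*s - 13 = 33*(-1/46) - 13 = -33/46 - 13 = -631/46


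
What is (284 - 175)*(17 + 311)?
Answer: 35752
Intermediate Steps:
(284 - 175)*(17 + 311) = 109*328 = 35752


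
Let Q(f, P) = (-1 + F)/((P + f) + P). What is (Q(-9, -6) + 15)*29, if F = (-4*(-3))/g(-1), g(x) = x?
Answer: 9512/21 ≈ 452.95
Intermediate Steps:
F = -12 (F = -4*(-3)/(-1) = 12*(-1) = -12)
Q(f, P) = -13/(f + 2*P) (Q(f, P) = (-1 - 12)/((P + f) + P) = -13/(f + 2*P))
(Q(-9, -6) + 15)*29 = (-13/(-9 + 2*(-6)) + 15)*29 = (-13/(-9 - 12) + 15)*29 = (-13/(-21) + 15)*29 = (-13*(-1/21) + 15)*29 = (13/21 + 15)*29 = (328/21)*29 = 9512/21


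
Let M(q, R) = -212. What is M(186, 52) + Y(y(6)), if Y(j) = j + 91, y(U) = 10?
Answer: -111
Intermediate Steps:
Y(j) = 91 + j
M(186, 52) + Y(y(6)) = -212 + (91 + 10) = -212 + 101 = -111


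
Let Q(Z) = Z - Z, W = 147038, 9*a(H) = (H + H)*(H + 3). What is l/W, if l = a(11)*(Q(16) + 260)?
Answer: 40040/661671 ≈ 0.060513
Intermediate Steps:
a(H) = 2*H*(3 + H)/9 (a(H) = ((H + H)*(H + 3))/9 = ((2*H)*(3 + H))/9 = (2*H*(3 + H))/9 = 2*H*(3 + H)/9)
Q(Z) = 0
l = 80080/9 (l = ((2/9)*11*(3 + 11))*(0 + 260) = ((2/9)*11*14)*260 = (308/9)*260 = 80080/9 ≈ 8897.8)
l/W = (80080/9)/147038 = (80080/9)*(1/147038) = 40040/661671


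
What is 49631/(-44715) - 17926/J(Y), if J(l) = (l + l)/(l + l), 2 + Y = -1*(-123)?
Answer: -801610721/44715 ≈ -17927.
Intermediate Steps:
Y = 121 (Y = -2 - 1*(-123) = -2 + 123 = 121)
J(l) = 1 (J(l) = (2*l)/((2*l)) = (2*l)*(1/(2*l)) = 1)
49631/(-44715) - 17926/J(Y) = 49631/(-44715) - 17926/1 = 49631*(-1/44715) - 17926*1 = -49631/44715 - 17926 = -801610721/44715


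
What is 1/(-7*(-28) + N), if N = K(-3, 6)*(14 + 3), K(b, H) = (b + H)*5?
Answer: 1/451 ≈ 0.0022173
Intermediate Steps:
K(b, H) = 5*H + 5*b (K(b, H) = (H + b)*5 = 5*H + 5*b)
N = 255 (N = (5*6 + 5*(-3))*(14 + 3) = (30 - 15)*17 = 15*17 = 255)
1/(-7*(-28) + N) = 1/(-7*(-28) + 255) = 1/(196 + 255) = 1/451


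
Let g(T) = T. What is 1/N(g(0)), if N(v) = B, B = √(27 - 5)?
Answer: √22/22 ≈ 0.21320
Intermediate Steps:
B = √22 ≈ 4.6904
N(v) = √22
1/N(g(0)) = 1/(√22) = √22/22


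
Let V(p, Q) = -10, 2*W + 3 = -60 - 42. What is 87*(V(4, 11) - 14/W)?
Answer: -4234/5 ≈ -846.80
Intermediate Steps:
W = -105/2 (W = -3/2 + (-60 - 42)/2 = -3/2 + (½)*(-102) = -3/2 - 51 = -105/2 ≈ -52.500)
87*(V(4, 11) - 14/W) = 87*(-10 - 14/(-105/2)) = 87*(-10 - 14*(-2/105)) = 87*(-10 + 4/15) = 87*(-146/15) = -4234/5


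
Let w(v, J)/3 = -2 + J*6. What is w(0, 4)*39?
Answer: 2574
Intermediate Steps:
w(v, J) = -6 + 18*J (w(v, J) = 3*(-2 + J*6) = 3*(-2 + 6*J) = -6 + 18*J)
w(0, 4)*39 = (-6 + 18*4)*39 = (-6 + 72)*39 = 66*39 = 2574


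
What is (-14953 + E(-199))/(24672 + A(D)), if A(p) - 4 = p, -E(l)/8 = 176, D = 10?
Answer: -16361/24686 ≈ -0.66276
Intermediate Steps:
E(l) = -1408 (E(l) = -8*176 = -1408)
A(p) = 4 + p
(-14953 + E(-199))/(24672 + A(D)) = (-14953 - 1408)/(24672 + (4 + 10)) = -16361/(24672 + 14) = -16361/24686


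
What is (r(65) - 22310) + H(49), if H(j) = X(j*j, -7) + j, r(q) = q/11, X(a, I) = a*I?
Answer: -429683/11 ≈ -39062.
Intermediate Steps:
X(a, I) = I*a
r(q) = q/11 (r(q) = q*(1/11) = q/11)
H(j) = j - 7*j² (H(j) = -7*j*j + j = -7*j² + j = j - 7*j²)
(r(65) - 22310) + H(49) = ((1/11)*65 - 22310) + 49*(1 - 7*49) = (65/11 - 22310) + 49*(1 - 343) = -245345/11 + 49*(-342) = -245345/11 - 16758 = -429683/11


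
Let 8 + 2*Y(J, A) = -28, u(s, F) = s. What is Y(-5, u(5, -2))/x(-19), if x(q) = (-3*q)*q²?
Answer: -6/6859 ≈ -0.00087476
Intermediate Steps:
Y(J, A) = -18 (Y(J, A) = -4 + (½)*(-28) = -4 - 14 = -18)
x(q) = -3*q³
Y(-5, u(5, -2))/x(-19) = -18/((-3*(-19)³)) = -18/((-3*(-6859))) = -18/20577 = -18*1/20577 = -6/6859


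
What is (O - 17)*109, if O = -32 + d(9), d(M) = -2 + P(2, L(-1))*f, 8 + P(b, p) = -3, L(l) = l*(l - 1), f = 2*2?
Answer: -10355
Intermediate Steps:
f = 4
L(l) = l*(-1 + l)
P(b, p) = -11 (P(b, p) = -8 - 3 = -11)
d(M) = -46 (d(M) = -2 - 11*4 = -2 - 44 = -46)
O = -78 (O = -32 - 46 = -78)
(O - 17)*109 = (-78 - 17)*109 = -95*109 = -10355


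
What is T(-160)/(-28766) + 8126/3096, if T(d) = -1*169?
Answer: 58568935/22264884 ≈ 2.6306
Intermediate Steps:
T(d) = -169
T(-160)/(-28766) + 8126/3096 = -169/(-28766) + 8126/3096 = -169*(-1/28766) + 8126*(1/3096) = 169/28766 + 4063/1548 = 58568935/22264884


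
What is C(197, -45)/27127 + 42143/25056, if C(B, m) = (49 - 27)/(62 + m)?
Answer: 19435174969/11554799904 ≈ 1.6820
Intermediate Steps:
C(B, m) = 22/(62 + m)
C(197, -45)/27127 + 42143/25056 = (22/(62 - 45))/27127 + 42143/25056 = (22/17)*(1/27127) + 42143*(1/25056) = (22*(1/17))*(1/27127) + 42143/25056 = (22/17)*(1/27127) + 42143/25056 = 22/461159 + 42143/25056 = 19435174969/11554799904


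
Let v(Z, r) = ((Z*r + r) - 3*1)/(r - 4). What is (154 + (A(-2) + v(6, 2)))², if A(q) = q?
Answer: 85849/4 ≈ 21462.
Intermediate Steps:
v(Z, r) = (-3 + r + Z*r)/(-4 + r) (v(Z, r) = ((r + Z*r) - 3)/(-4 + r) = (-3 + r + Z*r)/(-4 + r))
(154 + (A(-2) + v(6, 2)))² = (154 + (-2 + (-3 + 2 + 6*2)/(-4 + 2)))² = (154 + (-2 + (-3 + 2 + 12)/(-2)))² = (154 + (-2 - ½*11))² = (154 + (-2 - 11/2))² = (154 - 15/2)² = (293/2)² = 85849/4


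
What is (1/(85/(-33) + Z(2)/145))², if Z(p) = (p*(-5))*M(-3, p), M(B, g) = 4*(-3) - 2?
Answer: 915849/2374681 ≈ 0.38567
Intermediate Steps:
M(B, g) = -14 (M(B, g) = -12 - 2 = -14)
Z(p) = 70*p (Z(p) = (p*(-5))*(-14) = -5*p*(-14) = 70*p)
(1/(85/(-33) + Z(2)/145))² = (1/(85/(-33) + (70*2)/145))² = (1/(85*(-1/33) + 140*(1/145)))² = (1/(-85/33 + 28/29))² = (1/(-1541/957))² = (-957/1541)² = 915849/2374681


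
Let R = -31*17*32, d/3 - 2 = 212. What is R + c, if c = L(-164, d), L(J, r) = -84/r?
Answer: -1804462/107 ≈ -16864.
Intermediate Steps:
d = 642 (d = 6 + 3*212 = 6 + 636 = 642)
c = -14/107 (c = -84/642 = -84*1/642 = -14/107 ≈ -0.13084)
R = -16864 (R = -527*32 = -16864)
R + c = -16864 - 14/107 = -1804462/107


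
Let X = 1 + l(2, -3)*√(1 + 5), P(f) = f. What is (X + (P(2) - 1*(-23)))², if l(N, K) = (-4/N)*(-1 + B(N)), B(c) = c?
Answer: 700 - 104*√6 ≈ 445.25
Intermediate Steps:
l(N, K) = -4*(-1 + N)/N (l(N, K) = (-4/N)*(-1 + N) = -4*(-1 + N)/N)
X = 1 - 2*√6 (X = 1 + (-4 + 4/2)*√(1 + 5) = 1 + (-4 + 4*(½))*√6 = 1 + (-4 + 2)*√6 = 1 - 2*√6 ≈ -3.8990)
(X + (P(2) - 1*(-23)))² = ((1 - 2*√6) + (2 - 1*(-23)))² = ((1 - 2*√6) + (2 + 23))² = ((1 - 2*√6) + 25)² = (26 - 2*√6)²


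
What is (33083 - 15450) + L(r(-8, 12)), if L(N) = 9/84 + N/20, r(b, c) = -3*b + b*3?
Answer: 493727/28 ≈ 17633.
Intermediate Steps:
r(b, c) = 0 (r(b, c) = -3*b + 3*b = 0)
L(N) = 3/28 + N/20 (L(N) = 9*(1/84) + N*(1/20) = 3/28 + N/20)
(33083 - 15450) + L(r(-8, 12)) = (33083 - 15450) + (3/28 + (1/20)*0) = 17633 + (3/28 + 0) = 17633 + 3/28 = 493727/28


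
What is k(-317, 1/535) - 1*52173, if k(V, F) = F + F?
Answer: -27912553/535 ≈ -52173.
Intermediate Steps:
k(V, F) = 2*F
k(-317, 1/535) - 1*52173 = 2/535 - 1*52173 = 2*(1/535) - 52173 = 2/535 - 52173 = -27912553/535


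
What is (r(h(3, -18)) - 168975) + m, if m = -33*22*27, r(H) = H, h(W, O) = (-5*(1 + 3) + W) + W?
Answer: -188591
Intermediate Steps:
h(W, O) = -20 + 2*W (h(W, O) = (-5*4 + W) + W = (-20 + W) + W = -20 + 2*W)
m = -19602 (m = -726*27 = -19602)
(r(h(3, -18)) - 168975) + m = ((-20 + 2*3) - 168975) - 19602 = ((-20 + 6) - 168975) - 19602 = (-14 - 168975) - 19602 = -168989 - 19602 = -188591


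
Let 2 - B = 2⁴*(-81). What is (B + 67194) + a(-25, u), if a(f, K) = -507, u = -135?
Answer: 67985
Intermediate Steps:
B = 1298 (B = 2 - 2⁴*(-81) = 2 - 16*(-81) = 2 - 1*(-1296) = 2 + 1296 = 1298)
(B + 67194) + a(-25, u) = (1298 + 67194) - 507 = 68492 - 507 = 67985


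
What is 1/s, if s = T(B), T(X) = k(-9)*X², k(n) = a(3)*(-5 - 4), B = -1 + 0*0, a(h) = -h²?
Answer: 1/81 ≈ 0.012346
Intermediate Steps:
B = -1 (B = -1 + 0 = -1)
k(n) = 81 (k(n) = (-1*3²)*(-5 - 4) = -1*9*(-9) = -9*(-9) = 81)
T(X) = 81*X²
s = 81 (s = 81*(-1)² = 81*1 = 81)
1/s = 1/81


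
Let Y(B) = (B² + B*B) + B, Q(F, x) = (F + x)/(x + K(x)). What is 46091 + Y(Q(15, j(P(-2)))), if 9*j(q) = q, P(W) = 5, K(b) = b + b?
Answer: 416471/9 ≈ 46275.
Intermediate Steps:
K(b) = 2*b
j(q) = q/9
Q(F, x) = (F + x)/(3*x) (Q(F, x) = (F + x)/(x + 2*x) = (F + x)/((3*x)) = (F + x)*(1/(3*x)) = (F + x)/(3*x))
Y(B) = B + 2*B² (Y(B) = (B² + B²) + B = 2*B² + B = B + 2*B²)
46091 + Y(Q(15, j(P(-2)))) = 46091 + ((15 + (⅑)*5)/(3*(((⅑)*5))))*(1 + 2*((15 + (⅑)*5)/(3*(((⅑)*5))))) = 46091 + ((15 + 5/9)/(3*(5/9)))*(1 + 2*((15 + 5/9)/(3*(5/9)))) = 46091 + ((⅓)*(9/5)*(140/9))*(1 + 2*((⅓)*(9/5)*(140/9))) = 46091 + 28*(1 + 2*(28/3))/3 = 46091 + 28*(1 + 56/3)/3 = 46091 + (28/3)*(59/3) = 46091 + 1652/9 = 416471/9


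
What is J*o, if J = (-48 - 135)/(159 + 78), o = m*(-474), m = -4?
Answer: -1464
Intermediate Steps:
o = 1896 (o = -4*(-474) = 1896)
J = -61/79 (J = -183/237 = -183*1/237 = -61/79 ≈ -0.77215)
J*o = -61/79*1896 = -1464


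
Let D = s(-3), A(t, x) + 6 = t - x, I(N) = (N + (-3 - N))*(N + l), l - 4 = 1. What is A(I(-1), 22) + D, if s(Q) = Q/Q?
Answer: -39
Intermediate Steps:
l = 5 (l = 4 + 1 = 5)
I(N) = -15 - 3*N (I(N) = (N + (-3 - N))*(N + 5) = -3*(5 + N) = -15 - 3*N)
s(Q) = 1
A(t, x) = -6 + t - x (A(t, x) = -6 + (t - x) = -6 + t - x)
D = 1
A(I(-1), 22) + D = (-6 + (-15 - 3*(-1)) - 1*22) + 1 = (-6 + (-15 + 3) - 22) + 1 = (-6 - 12 - 22) + 1 = -40 + 1 = -39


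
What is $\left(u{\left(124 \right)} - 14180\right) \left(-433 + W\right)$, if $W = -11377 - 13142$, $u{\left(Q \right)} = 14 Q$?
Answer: $310502688$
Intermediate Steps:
$W = -24519$ ($W = -11377 - 13142 = -24519$)
$\left(u{\left(124 \right)} - 14180\right) \left(-433 + W\right) = \left(14 \cdot 124 - 14180\right) \left(-433 - 24519\right) = \left(1736 - 14180\right) \left(-24952\right) = \left(-12444\right) \left(-24952\right) = 310502688$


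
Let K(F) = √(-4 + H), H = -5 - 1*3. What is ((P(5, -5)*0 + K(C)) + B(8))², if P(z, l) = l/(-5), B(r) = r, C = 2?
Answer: 52 + 32*I*√3 ≈ 52.0 + 55.426*I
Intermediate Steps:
P(z, l) = -l/5 (P(z, l) = l*(-⅕) = -l/5)
H = -8 (H = -5 - 3 = -8)
K(F) = 2*I*√3 (K(F) = √(-4 - 8) = √(-12) = 2*I*√3)
((P(5, -5)*0 + K(C)) + B(8))² = ((-⅕*(-5)*0 + 2*I*√3) + 8)² = ((1*0 + 2*I*√3) + 8)² = ((0 + 2*I*√3) + 8)² = (2*I*√3 + 8)² = (8 + 2*I*√3)²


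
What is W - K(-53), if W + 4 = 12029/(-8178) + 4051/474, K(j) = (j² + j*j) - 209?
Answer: -1746281192/323031 ≈ -5405.9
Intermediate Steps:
K(j) = -209 + 2*j² (K(j) = (j² + j²) - 209 = 2*j² - 209 = -209 + 2*j²)
W = 993487/323031 (W = -4 + (12029/(-8178) + 4051/474) = -4 + (12029*(-1/8178) + 4051*(1/474)) = -4 + (-12029/8178 + 4051/474) = -4 + 2285611/323031 = 993487/323031 ≈ 3.0755)
W - K(-53) = 993487/323031 - (-209 + 2*(-53)²) = 993487/323031 - (-209 + 2*2809) = 993487/323031 - (-209 + 5618) = 993487/323031 - 1*5409 = 993487/323031 - 5409 = -1746281192/323031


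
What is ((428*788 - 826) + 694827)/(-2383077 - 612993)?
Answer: -68751/199738 ≈ -0.34421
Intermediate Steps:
((428*788 - 826) + 694827)/(-2383077 - 612993) = ((337264 - 826) + 694827)/(-2996070) = (336438 + 694827)*(-1/2996070) = 1031265*(-1/2996070) = -68751/199738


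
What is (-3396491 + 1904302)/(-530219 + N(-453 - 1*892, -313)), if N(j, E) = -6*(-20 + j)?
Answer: 1492189/522029 ≈ 2.8584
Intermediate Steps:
N(j, E) = 120 - 6*j
(-3396491 + 1904302)/(-530219 + N(-453 - 1*892, -313)) = (-3396491 + 1904302)/(-530219 + (120 - 6*(-453 - 1*892))) = -1492189/(-530219 + (120 - 6*(-453 - 892))) = -1492189/(-530219 + (120 - 6*(-1345))) = -1492189/(-530219 + (120 + 8070)) = -1492189/(-530219 + 8190) = -1492189/(-522029) = -1492189*(-1/522029) = 1492189/522029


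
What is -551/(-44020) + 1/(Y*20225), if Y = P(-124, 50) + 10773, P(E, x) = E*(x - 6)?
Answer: 11850511819/946749805300 ≈ 0.012517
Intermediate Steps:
P(E, x) = E*(-6 + x)
Y = 5317 (Y = -124*(-6 + 50) + 10773 = -124*44 + 10773 = -5456 + 10773 = 5317)
-551/(-44020) + 1/(Y*20225) = -551/(-44020) + 1/(5317*20225) = -551*(-1/44020) + (1/5317)*(1/20225) = 551/44020 + 1/107536325 = 11850511819/946749805300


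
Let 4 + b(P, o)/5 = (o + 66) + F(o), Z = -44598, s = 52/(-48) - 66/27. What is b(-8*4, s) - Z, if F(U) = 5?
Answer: 1616953/36 ≈ 44915.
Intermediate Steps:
s = -127/36 (s = 52*(-1/48) - 66*1/27 = -13/12 - 22/9 = -127/36 ≈ -3.5278)
b(P, o) = 335 + 5*o (b(P, o) = -20 + 5*((o + 66) + 5) = -20 + 5*((66 + o) + 5) = -20 + 5*(71 + o) = -20 + (355 + 5*o) = 335 + 5*o)
b(-8*4, s) - Z = (335 + 5*(-127/36)) - 1*(-44598) = (335 - 635/36) + 44598 = 11425/36 + 44598 = 1616953/36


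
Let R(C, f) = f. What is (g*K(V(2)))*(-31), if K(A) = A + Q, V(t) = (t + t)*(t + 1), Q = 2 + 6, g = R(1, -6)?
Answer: 3720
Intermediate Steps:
g = -6
Q = 8
V(t) = 2*t*(1 + t) (V(t) = (2*t)*(1 + t) = 2*t*(1 + t))
K(A) = 8 + A (K(A) = A + 8 = 8 + A)
(g*K(V(2)))*(-31) = -6*(8 + 2*2*(1 + 2))*(-31) = -6*(8 + 2*2*3)*(-31) = -6*(8 + 12)*(-31) = -6*20*(-31) = -120*(-31) = 3720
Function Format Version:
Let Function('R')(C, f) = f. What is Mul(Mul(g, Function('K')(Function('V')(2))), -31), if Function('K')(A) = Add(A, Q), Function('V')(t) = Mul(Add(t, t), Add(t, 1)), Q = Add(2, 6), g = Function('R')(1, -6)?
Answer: 3720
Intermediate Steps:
g = -6
Q = 8
Function('V')(t) = Mul(2, t, Add(1, t)) (Function('V')(t) = Mul(Mul(2, t), Add(1, t)) = Mul(2, t, Add(1, t)))
Function('K')(A) = Add(8, A) (Function('K')(A) = Add(A, 8) = Add(8, A))
Mul(Mul(g, Function('K')(Function('V')(2))), -31) = Mul(Mul(-6, Add(8, Mul(2, 2, Add(1, 2)))), -31) = Mul(Mul(-6, Add(8, Mul(2, 2, 3))), -31) = Mul(Mul(-6, Add(8, 12)), -31) = Mul(Mul(-6, 20), -31) = Mul(-120, -31) = 3720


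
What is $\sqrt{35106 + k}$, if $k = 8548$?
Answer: $\sqrt{43654} \approx 208.94$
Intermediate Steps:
$\sqrt{35106 + k} = \sqrt{35106 + 8548} = \sqrt{43654}$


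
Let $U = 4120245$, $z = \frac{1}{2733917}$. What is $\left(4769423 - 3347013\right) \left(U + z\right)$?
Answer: $\frac{16022606369443415060}{2733917} \approx 5.8607 \cdot 10^{12}$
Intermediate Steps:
$z = \frac{1}{2733917} \approx 3.6578 \cdot 10^{-7}$
$\left(4769423 - 3347013\right) \left(U + z\right) = \left(4769423 - 3347013\right) \left(4120245 + \frac{1}{2733917}\right) = 1422410 \cdot \frac{11264407849666}{2733917} = \frac{16022606369443415060}{2733917}$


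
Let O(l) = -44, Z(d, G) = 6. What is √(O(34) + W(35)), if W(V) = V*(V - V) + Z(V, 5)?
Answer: I*√38 ≈ 6.1644*I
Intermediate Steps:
W(V) = 6 (W(V) = V*(V - V) + 6 = V*0 + 6 = 0 + 6 = 6)
√(O(34) + W(35)) = √(-44 + 6) = √(-38) = I*√38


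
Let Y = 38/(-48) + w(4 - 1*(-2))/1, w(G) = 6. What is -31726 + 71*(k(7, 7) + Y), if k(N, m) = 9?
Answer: -737213/24 ≈ -30717.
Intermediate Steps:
Y = 125/24 (Y = 38/(-48) + 6/1 = 38*(-1/48) + 6*1 = -19/24 + 6 = 125/24 ≈ 5.2083)
-31726 + 71*(k(7, 7) + Y) = -31726 + 71*(9 + 125/24) = -31726 + 71*(341/24) = -31726 + 24211/24 = -737213/24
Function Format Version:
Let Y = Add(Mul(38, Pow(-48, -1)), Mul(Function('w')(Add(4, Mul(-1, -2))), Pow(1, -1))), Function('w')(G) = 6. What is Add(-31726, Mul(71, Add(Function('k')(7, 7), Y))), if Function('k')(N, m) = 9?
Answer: Rational(-737213, 24) ≈ -30717.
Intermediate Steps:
Y = Rational(125, 24) (Y = Add(Mul(38, Pow(-48, -1)), Mul(6, Pow(1, -1))) = Add(Mul(38, Rational(-1, 48)), Mul(6, 1)) = Add(Rational(-19, 24), 6) = Rational(125, 24) ≈ 5.2083)
Add(-31726, Mul(71, Add(Function('k')(7, 7), Y))) = Add(-31726, Mul(71, Add(9, Rational(125, 24)))) = Add(-31726, Mul(71, Rational(341, 24))) = Add(-31726, Rational(24211, 24)) = Rational(-737213, 24)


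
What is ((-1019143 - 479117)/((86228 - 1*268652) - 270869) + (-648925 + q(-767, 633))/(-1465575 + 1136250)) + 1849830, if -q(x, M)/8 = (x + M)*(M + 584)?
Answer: 276144145335029443/149280717225 ≈ 1.8498e+6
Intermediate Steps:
q(x, M) = -8*(584 + M)*(M + x) (q(x, M) = -8*(x + M)*(M + 584) = -8*(M + x)*(584 + M) = -8*(584 + M)*(M + x))
((-1019143 - 479117)/((86228 - 1*268652) - 270869) + (-648925 + q(-767, 633))/(-1465575 + 1136250)) + 1849830 = ((-1019143 - 479117)/((86228 - 1*268652) - 270869) + (-648925 + (-4672*633 - 4672*(-767) - 8*633² - 8*633*(-767)))/(-1465575 + 1136250)) + 1849830 = (-1498260/((86228 - 268652) - 270869) + (-648925 + (-2957376 + 3583424 - 8*400689 + 3884088))/(-329325)) + 1849830 = (-1498260/(-182424 - 270869) + (-648925 + (-2957376 + 3583424 - 3205512 + 3884088))*(-1/329325)) + 1849830 = (-1498260/(-453293) + (-648925 + 1304624)*(-1/329325)) + 1849830 = (-1498260*(-1/453293) + 655699*(-1/329325)) + 1849830 = (1498260/453293 - 655699/329325) + 1849830 = 196190707693/149280717225 + 1849830 = 276144145335029443/149280717225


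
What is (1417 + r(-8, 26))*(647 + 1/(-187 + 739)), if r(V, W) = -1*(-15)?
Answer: 63928955/69 ≈ 9.2651e+5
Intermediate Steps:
r(V, W) = 15
(1417 + r(-8, 26))*(647 + 1/(-187 + 739)) = (1417 + 15)*(647 + 1/(-187 + 739)) = 1432*(647 + 1/552) = 1432*(357145/552) = 63928955/69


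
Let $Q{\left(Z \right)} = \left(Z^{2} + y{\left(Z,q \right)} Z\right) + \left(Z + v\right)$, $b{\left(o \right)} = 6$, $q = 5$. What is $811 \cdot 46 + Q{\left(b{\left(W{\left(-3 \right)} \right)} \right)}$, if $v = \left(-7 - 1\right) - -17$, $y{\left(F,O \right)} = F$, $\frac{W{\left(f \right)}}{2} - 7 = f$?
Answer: $37393$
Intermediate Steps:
$W{\left(f \right)} = 14 + 2 f$
$v = 9$ ($v = -8 + 17 = 9$)
$Q{\left(Z \right)} = 9 + Z + 2 Z^{2}$ ($Q{\left(Z \right)} = \left(Z^{2} + Z Z\right) + \left(Z + 9\right) = \left(Z^{2} + Z^{2}\right) + \left(9 + Z\right) = 2 Z^{2} + \left(9 + Z\right) = 9 + Z + 2 Z^{2}$)
$811 \cdot 46 + Q{\left(b{\left(W{\left(-3 \right)} \right)} \right)} = 811 \cdot 46 + \left(9 + 6 + 2 \cdot 6^{2}\right) = 37306 + \left(9 + 6 + 2 \cdot 36\right) = 37306 + \left(9 + 6 + 72\right) = 37306 + 87 = 37393$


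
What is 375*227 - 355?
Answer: 84770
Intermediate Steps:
375*227 - 355 = 85125 - 355 = 84770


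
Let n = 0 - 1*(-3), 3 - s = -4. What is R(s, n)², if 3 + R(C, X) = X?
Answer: 0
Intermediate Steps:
s = 7 (s = 3 - 1*(-4) = 3 + 4 = 7)
n = 3 (n = 0 + 3 = 3)
R(C, X) = -3 + X
R(s, n)² = (-3 + 3)² = 0² = 0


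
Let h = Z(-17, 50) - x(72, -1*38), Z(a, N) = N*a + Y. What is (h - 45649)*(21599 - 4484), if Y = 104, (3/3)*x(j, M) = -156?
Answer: -791380485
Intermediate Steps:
x(j, M) = -156
Z(a, N) = 104 + N*a (Z(a, N) = N*a + 104 = 104 + N*a)
h = -590 (h = (104 + 50*(-17)) - 1*(-156) = (104 - 850) + 156 = -746 + 156 = -590)
(h - 45649)*(21599 - 4484) = (-590 - 45649)*(21599 - 4484) = -46239*17115 = -791380485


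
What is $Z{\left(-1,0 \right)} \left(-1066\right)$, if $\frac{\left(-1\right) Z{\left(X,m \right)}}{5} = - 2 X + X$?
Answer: $5330$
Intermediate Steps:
$Z{\left(X,m \right)} = 5 X$ ($Z{\left(X,m \right)} = - 5 \left(- 2 X + X\right) = - 5 \left(- X\right) = 5 X$)
$Z{\left(-1,0 \right)} \left(-1066\right) = 5 \left(-1\right) \left(-1066\right) = \left(-5\right) \left(-1066\right) = 5330$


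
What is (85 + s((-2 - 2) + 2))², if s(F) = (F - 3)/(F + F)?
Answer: 119025/16 ≈ 7439.1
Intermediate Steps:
s(F) = (-3 + F)/(2*F) (s(F) = (-3 + F)/((2*F)) = (-3 + F)*(1/(2*F)) = (-3 + F)/(2*F))
(85 + s((-2 - 2) + 2))² = (85 + (-3 + ((-2 - 2) + 2))/(2*((-2 - 2) + 2)))² = (85 + (-3 + (-4 + 2))/(2*(-4 + 2)))² = (85 + (½)*(-3 - 2)/(-2))² = (85 + (½)*(-½)*(-5))² = (85 + 5/4)² = (345/4)² = 119025/16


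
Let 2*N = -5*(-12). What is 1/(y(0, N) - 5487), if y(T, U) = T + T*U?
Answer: -1/5487 ≈ -0.00018225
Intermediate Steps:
N = 30 (N = (-5*(-12))/2 = (½)*60 = 30)
1/(y(0, N) - 5487) = 1/(0*(1 + 30) - 5487) = 1/(0*31 - 5487) = 1/(0 - 5487) = 1/(-5487) = -1/5487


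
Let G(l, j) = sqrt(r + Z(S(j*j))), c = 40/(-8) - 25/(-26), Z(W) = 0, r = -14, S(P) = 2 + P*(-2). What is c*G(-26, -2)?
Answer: -105*I*sqrt(14)/26 ≈ -15.111*I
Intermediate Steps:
S(P) = 2 - 2*P
c = -105/26 (c = 40*(-1/8) - 25*(-1/26) = -5 + 25/26 = -105/26 ≈ -4.0385)
G(l, j) = I*sqrt(14) (G(l, j) = sqrt(-14 + 0) = sqrt(-14) = I*sqrt(14))
c*G(-26, -2) = -105*I*sqrt(14)/26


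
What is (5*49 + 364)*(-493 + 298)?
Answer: -118755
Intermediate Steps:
(5*49 + 364)*(-493 + 298) = (245 + 364)*(-195) = 609*(-195) = -118755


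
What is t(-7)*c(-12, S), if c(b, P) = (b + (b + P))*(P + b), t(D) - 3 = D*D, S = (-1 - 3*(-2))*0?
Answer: 14976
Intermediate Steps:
S = 0 (S = (-1 + 6)*0 = 5*0 = 0)
t(D) = 3 + D² (t(D) = 3 + D*D = 3 + D²)
c(b, P) = (P + b)*(P + 2*b) (c(b, P) = (b + (P + b))*(P + b) = (P + 2*b)*(P + b) = (P + b)*(P + 2*b))
t(-7)*c(-12, S) = (3 + (-7)²)*(0² + 2*(-12)² + 3*0*(-12)) = (3 + 49)*(0 + 2*144 + 0) = 52*(0 + 288 + 0) = 52*288 = 14976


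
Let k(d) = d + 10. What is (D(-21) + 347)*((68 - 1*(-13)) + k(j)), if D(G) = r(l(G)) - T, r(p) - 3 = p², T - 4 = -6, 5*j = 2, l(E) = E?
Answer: 362401/5 ≈ 72480.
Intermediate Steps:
j = ⅖ (j = (⅕)*2 = ⅖ ≈ 0.40000)
T = -2 (T = 4 - 6 = -2)
r(p) = 3 + p²
D(G) = 5 + G² (D(G) = (3 + G²) - 1*(-2) = (3 + G²) + 2 = 5 + G²)
k(d) = 10 + d
(D(-21) + 347)*((68 - 1*(-13)) + k(j)) = ((5 + (-21)²) + 347)*((68 - 1*(-13)) + (10 + ⅖)) = ((5 + 441) + 347)*((68 + 13) + 52/5) = (446 + 347)*(81 + 52/5) = 793*(457/5) = 362401/5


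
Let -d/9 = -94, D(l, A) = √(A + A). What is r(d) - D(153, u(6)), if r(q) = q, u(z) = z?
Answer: 846 - 2*√3 ≈ 842.54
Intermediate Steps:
D(l, A) = √2*√A (D(l, A) = √(2*A) = √2*√A)
d = 846 (d = -9*(-94) = 846)
r(d) - D(153, u(6)) = 846 - √2*√6 = 846 - 2*√3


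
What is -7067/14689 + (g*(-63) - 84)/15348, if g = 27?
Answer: -1213371/2031052 ≈ -0.59741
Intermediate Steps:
-7067/14689 + (g*(-63) - 84)/15348 = -7067/14689 + (27*(-63) - 84)/15348 = -7067*1/14689 + (-1701 - 84)*(1/15348) = -191/397 - 1785*1/15348 = -191/397 - 595/5116 = -1213371/2031052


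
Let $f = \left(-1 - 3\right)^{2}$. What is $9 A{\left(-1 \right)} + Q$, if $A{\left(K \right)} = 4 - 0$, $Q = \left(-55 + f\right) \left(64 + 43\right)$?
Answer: $-4137$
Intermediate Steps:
$f = 16$ ($f = \left(-4\right)^{2} = 16$)
$Q = -4173$ ($Q = \left(-55 + 16\right) \left(64 + 43\right) = \left(-39\right) 107 = -4173$)
$A{\left(K \right)} = 4$ ($A{\left(K \right)} = 4 + 0 = 4$)
$9 A{\left(-1 \right)} + Q = 9 \cdot 4 - 4173 = 36 - 4173 = -4137$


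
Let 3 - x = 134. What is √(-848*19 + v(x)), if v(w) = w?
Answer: I*√16243 ≈ 127.45*I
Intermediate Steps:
x = -131 (x = 3 - 1*134 = 3 - 134 = -131)
√(-848*19 + v(x)) = √(-848*19 - 131) = √(-16112 - 131) = √(-16243) = I*√16243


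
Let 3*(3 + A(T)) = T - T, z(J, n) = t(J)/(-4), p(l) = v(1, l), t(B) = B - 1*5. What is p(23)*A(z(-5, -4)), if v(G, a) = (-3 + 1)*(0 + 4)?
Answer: 24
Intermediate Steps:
v(G, a) = -8 (v(G, a) = -2*4 = -8)
t(B) = -5 + B (t(B) = B - 5 = -5 + B)
p(l) = -8
z(J, n) = 5/4 - J/4 (z(J, n) = (-5 + J)/(-4) = (-5 + J)*(-1/4) = 5/4 - J/4)
A(T) = -3 (A(T) = -3 + (T - T)/3 = -3 + (1/3)*0 = -3 + 0 = -3)
p(23)*A(z(-5, -4)) = -8*(-3) = 24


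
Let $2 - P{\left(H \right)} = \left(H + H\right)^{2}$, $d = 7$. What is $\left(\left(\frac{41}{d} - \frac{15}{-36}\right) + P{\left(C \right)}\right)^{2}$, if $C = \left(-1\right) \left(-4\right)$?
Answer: $\frac{21911761}{7056} \approx 3105.4$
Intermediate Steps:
$C = 4$
$P{\left(H \right)} = 2 - 4 H^{2}$ ($P{\left(H \right)} = 2 - \left(H + H\right)^{2} = 2 - \left(2 H\right)^{2} = 2 - 4 H^{2}$)
$\left(\left(\frac{41}{d} - \frac{15}{-36}\right) + P{\left(C \right)}\right)^{2} = \left(\left(\frac{41}{7} - \frac{15}{-36}\right) + \left(2 - 4 \cdot 4^{2}\right)\right)^{2} = \left(\left(41 \cdot \frac{1}{7} - - \frac{5}{12}\right) + \left(2 - 64\right)\right)^{2} = \left(\left(\frac{41}{7} + \frac{5}{12}\right) + \left(2 - 64\right)\right)^{2} = \left(\frac{527}{84} - 62\right)^{2} = \left(- \frac{4681}{84}\right)^{2} = \frac{21911761}{7056}$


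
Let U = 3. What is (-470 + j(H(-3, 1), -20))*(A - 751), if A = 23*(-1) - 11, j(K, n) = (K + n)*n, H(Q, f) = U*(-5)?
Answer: -180550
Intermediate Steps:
H(Q, f) = -15 (H(Q, f) = 3*(-5) = -15)
j(K, n) = n*(K + n)
A = -34 (A = -23 - 11 = -34)
(-470 + j(H(-3, 1), -20))*(A - 751) = (-470 - 20*(-15 - 20))*(-34 - 751) = (-470 - 20*(-35))*(-785) = (-470 + 700)*(-785) = 230*(-785) = -180550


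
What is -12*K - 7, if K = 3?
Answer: -43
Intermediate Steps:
-12*K - 7 = -12*3 - 7 = -36 - 7 = -43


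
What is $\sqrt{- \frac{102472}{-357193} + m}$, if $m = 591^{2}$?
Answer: $\frac{\sqrt{44563695402011065}}{357193} \approx 591.0$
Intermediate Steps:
$m = 349281$
$\sqrt{- \frac{102472}{-357193} + m} = \sqrt{- \frac{102472}{-357193} + 349281} = \sqrt{\left(-102472\right) \left(- \frac{1}{357193}\right) + 349281} = \sqrt{\frac{102472}{357193} + 349281} = \sqrt{\frac{124760830705}{357193}} = \frac{\sqrt{44563695402011065}}{357193}$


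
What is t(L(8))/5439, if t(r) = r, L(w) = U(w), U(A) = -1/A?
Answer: -1/43512 ≈ -2.2982e-5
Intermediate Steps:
L(w) = -1/w
t(L(8))/5439 = -1/8/5439 = -1*1/8*(1/5439) = -1/8*1/5439 = -1/43512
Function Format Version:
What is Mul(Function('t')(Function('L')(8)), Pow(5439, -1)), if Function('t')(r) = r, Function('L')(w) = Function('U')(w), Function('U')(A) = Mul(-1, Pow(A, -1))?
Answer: Rational(-1, 43512) ≈ -2.2982e-5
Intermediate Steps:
Function('L')(w) = Mul(-1, Pow(w, -1))
Mul(Function('t')(Function('L')(8)), Pow(5439, -1)) = Mul(Mul(-1, Pow(8, -1)), Pow(5439, -1)) = Mul(Mul(-1, Rational(1, 8)), Rational(1, 5439)) = Mul(Rational(-1, 8), Rational(1, 5439)) = Rational(-1, 43512)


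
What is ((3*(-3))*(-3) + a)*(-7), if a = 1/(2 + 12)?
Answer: -379/2 ≈ -189.50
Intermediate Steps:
a = 1/14 ≈ 0.071429
((3*(-3))*(-3) + a)*(-7) = ((3*(-3))*(-3) + 1/14)*(-7) = (-9*(-3) + 1/14)*(-7) = (27 + 1/14)*(-7) = (379/14)*(-7) = -379/2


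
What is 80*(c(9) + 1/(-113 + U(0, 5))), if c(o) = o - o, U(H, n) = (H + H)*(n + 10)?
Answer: -80/113 ≈ -0.70796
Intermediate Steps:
U(H, n) = 2*H*(10 + n) (U(H, n) = (2*H)*(10 + n) = 2*H*(10 + n))
c(o) = 0
80*(c(9) + 1/(-113 + U(0, 5))) = 80*(0 + 1/(-113 + 2*0*(10 + 5))) = 80*(0 + 1/(-113 + 2*0*15)) = 80*(0 + 1/(-113 + 0)) = 80*(0 + 1/(-113)) = 80*(0 - 1/113) = 80*(-1/113) = -80/113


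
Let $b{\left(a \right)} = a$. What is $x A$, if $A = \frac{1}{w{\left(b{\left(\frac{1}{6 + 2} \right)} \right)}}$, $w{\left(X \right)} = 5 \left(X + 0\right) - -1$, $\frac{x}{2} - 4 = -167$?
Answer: $- \frac{2608}{13} \approx -200.62$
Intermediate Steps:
$x = -326$ ($x = 8 + 2 \left(-167\right) = 8 - 334 = -326$)
$w{\left(X \right)} = 1 + 5 X$ ($w{\left(X \right)} = 5 X + 1 = 1 + 5 X$)
$A = \frac{8}{13}$ ($A = \frac{1}{1 + \frac{5}{6 + 2}} = \frac{1}{1 + \frac{5}{8}} = \frac{1}{\frac{13}{8}} = \frac{8}{13} \approx 0.61539$)
$x A = \left(-326\right) \frac{8}{13} = - \frac{2608}{13}$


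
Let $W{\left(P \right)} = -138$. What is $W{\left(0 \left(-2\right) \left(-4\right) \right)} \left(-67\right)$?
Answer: $9246$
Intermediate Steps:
$W{\left(0 \left(-2\right) \left(-4\right) \right)} \left(-67\right) = \left(-138\right) \left(-67\right) = 9246$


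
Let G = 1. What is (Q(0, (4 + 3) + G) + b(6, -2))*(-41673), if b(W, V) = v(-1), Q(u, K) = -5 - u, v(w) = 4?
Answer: 41673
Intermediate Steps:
b(W, V) = 4
(Q(0, (4 + 3) + G) + b(6, -2))*(-41673) = ((-5 - 1*0) + 4)*(-41673) = ((-5 + 0) + 4)*(-41673) = (-5 + 4)*(-41673) = -1*(-41673) = 41673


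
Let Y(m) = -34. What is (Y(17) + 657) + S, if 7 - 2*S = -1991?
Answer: 1622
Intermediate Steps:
S = 999 (S = 7/2 - 1/2*(-1991) = 7/2 + 1991/2 = 999)
(Y(17) + 657) + S = (-34 + 657) + 999 = 623 + 999 = 1622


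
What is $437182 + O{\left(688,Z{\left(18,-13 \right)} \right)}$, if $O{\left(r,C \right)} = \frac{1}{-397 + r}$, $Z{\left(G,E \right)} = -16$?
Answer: $\frac{127219963}{291} \approx 4.3718 \cdot 10^{5}$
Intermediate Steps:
$437182 + O{\left(688,Z{\left(18,-13 \right)} \right)} = 437182 + \frac{1}{-397 + 688} = 437182 + \frac{1}{291} = \frac{127219963}{291}$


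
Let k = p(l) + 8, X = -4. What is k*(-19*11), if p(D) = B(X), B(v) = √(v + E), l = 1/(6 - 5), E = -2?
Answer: -1672 - 209*I*√6 ≈ -1672.0 - 511.94*I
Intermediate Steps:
l = 1 (l = 1/1 = 1)
B(v) = √(-2 + v) (B(v) = √(v - 2) = √(-2 + v))
p(D) = I*√6 (p(D) = √(-2 - 4) = √(-6) = I*√6)
k = 8 + I*√6 (k = I*√6 + 8 = 8 + I*√6 ≈ 8.0 + 2.4495*I)
k*(-19*11) = (8 + I*√6)*(-19*11) = (8 + I*√6)*(-209) = -1672 - 209*I*√6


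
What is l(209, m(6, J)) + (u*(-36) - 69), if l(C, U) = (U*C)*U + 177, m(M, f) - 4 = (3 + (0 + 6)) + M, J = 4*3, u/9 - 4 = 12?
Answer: 70373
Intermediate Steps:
u = 144 (u = 36 + 9*12 = 36 + 108 = 144)
J = 12
m(M, f) = 13 + M (m(M, f) = 4 + ((3 + (0 + 6)) + M) = 4 + ((3 + 6) + M) = 4 + (9 + M) = 13 + M)
l(C, U) = 177 + C*U**2 (l(C, U) = (C*U)*U + 177 = C*U**2 + 177 = 177 + C*U**2)
l(209, m(6, J)) + (u*(-36) - 69) = (177 + 209*(13 + 6)**2) + (144*(-36) - 69) = (177 + 209*19**2) + (-5184 - 69) = (177 + 209*361) - 5253 = (177 + 75449) - 5253 = 75626 - 5253 = 70373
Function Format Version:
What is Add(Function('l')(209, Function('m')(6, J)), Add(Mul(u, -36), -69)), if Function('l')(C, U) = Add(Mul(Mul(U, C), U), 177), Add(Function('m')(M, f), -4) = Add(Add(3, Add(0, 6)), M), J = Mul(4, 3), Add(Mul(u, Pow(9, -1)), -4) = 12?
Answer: 70373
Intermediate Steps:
u = 144 (u = Add(36, Mul(9, 12)) = Add(36, 108) = 144)
J = 12
Function('m')(M, f) = Add(13, M) (Function('m')(M, f) = Add(4, Add(Add(3, Add(0, 6)), M)) = Add(4, Add(Add(3, 6), M)) = Add(4, Add(9, M)) = Add(13, M))
Function('l')(C, U) = Add(177, Mul(C, Pow(U, 2))) (Function('l')(C, U) = Add(Mul(Mul(C, U), U), 177) = Add(Mul(C, Pow(U, 2)), 177) = Add(177, Mul(C, Pow(U, 2))))
Add(Function('l')(209, Function('m')(6, J)), Add(Mul(u, -36), -69)) = Add(Add(177, Mul(209, Pow(Add(13, 6), 2))), Add(Mul(144, -36), -69)) = Add(Add(177, Mul(209, Pow(19, 2))), Add(-5184, -69)) = Add(Add(177, Mul(209, 361)), -5253) = Add(Add(177, 75449), -5253) = Add(75626, -5253) = 70373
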